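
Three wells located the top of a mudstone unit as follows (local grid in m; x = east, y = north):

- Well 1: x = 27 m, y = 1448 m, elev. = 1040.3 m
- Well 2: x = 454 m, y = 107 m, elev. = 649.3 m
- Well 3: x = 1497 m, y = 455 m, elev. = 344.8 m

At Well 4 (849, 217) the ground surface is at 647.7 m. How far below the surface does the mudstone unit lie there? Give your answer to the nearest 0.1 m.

117.6 m

Two edge vectors: Well 1→Well 2 = (427, -1341, -391), Well 1→Well 3 = (1470, -993, -695.5).
Normal n = (Well 1→Well 2) × (Well 1→Well 3) = (544402.5, -277791.5, 1547259).
So ∂z/∂x = −n_x/n_z = −0.351850 and ∂z/∂y = −n_y/n_z = 0.179538.
Intercept c from Well 1: 1040.3 + 9.50 − 259.97 = 789.83.
At (849, 217): z_contact = −298.72 + 38.96 + 789.83 = 530.07 m.
Depth below ground = 647.7 − 530.07 = 117.6 m.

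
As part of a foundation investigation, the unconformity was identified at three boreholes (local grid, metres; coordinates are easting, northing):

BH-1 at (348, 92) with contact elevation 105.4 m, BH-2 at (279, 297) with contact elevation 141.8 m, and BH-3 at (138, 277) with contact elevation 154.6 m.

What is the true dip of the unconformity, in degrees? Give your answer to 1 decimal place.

Let the plane be z = a·easting + b·northing + c.
BH-2−BH-1: −69a + 205b = 36.4;  BH-3−BH-1: −210a + 185b = 49.2.
Solving gives a = −0.11068, b = 0.14031.
Gradient magnitude |∇z| = √(a² + b²) = √(0.01225 + 0.01969) = 0.17871.
True dip = arctan(0.17871) = 10.1°, dipping toward SE (azimuth ≈ 142°).

10.1°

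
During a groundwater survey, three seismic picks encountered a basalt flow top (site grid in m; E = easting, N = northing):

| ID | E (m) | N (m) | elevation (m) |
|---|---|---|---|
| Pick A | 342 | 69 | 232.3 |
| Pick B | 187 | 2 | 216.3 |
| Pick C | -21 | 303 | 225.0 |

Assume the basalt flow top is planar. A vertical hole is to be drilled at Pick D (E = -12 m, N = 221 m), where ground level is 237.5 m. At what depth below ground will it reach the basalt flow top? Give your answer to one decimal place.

18.2 m

Two edge vectors: Pick A→Pick B = (-155, -67, -16), Pick A→Pick C = (-363, 234, -7.3).
Normal n = (Pick A→Pick B) × (Pick A→Pick C) = (4233.1, 4676.5, -60591).
So ∂z/∂E = −n_x/n_z = 0.06986 and ∂z/∂N = −n_y/n_z = 0.07718.
Intercept c from Pick A: 232.3 − 23.89 − 5.33 = 203.08.
At (-12, 221): z_contact = −0.84 + 17.06 + 203.08 = 219.30 m.
Depth below ground = 237.5 − 219.30 = 18.2 m.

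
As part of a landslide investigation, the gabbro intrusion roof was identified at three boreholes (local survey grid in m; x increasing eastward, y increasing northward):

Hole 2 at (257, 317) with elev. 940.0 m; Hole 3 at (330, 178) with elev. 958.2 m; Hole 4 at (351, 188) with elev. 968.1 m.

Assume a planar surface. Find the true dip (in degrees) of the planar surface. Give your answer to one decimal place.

23.6°

Let the plane be z = a·x + b·y + c.
Hole 3−Hole 2: 73a − 139b = 18.2;  Hole 4−Hole 2: 94a − 129b = 28.1.
Solving gives a = 0.42699, b = 0.09331.
Gradient magnitude |∇z| = √(a² + b²) = √(0.18232 + 0.00871) = 0.43707.
True dip = arctan(0.43707) = 23.6°, dipping toward WSW (azimuth ≈ 258°).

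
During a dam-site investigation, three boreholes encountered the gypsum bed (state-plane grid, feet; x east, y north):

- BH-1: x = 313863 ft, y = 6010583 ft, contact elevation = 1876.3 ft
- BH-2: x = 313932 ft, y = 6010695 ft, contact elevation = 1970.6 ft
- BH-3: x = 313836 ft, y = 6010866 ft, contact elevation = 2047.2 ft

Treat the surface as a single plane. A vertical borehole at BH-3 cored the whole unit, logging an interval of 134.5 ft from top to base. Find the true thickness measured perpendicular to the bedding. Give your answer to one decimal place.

109.2 ft

Two edge vectors: BH-1→BH-2 = (69, 112, 94.3), BH-1→BH-3 = (-27, 283, 170.9).
Normal n = (BH-1→BH-2) × (BH-1→BH-3) = (-7546.1, -14338.2, 22551).
So ∂z/∂x = −n_x/n_z = 0.33462 and ∂z/∂y = −n_y/n_z = 0.63581.
|∇z| = √(a²+b²) = 0.71849, so dip δ = arctan(0.71849) = 35.70°.
True thickness = vertical thickness × cos δ = 134.5 × cos 35.70° = 109.2 ft.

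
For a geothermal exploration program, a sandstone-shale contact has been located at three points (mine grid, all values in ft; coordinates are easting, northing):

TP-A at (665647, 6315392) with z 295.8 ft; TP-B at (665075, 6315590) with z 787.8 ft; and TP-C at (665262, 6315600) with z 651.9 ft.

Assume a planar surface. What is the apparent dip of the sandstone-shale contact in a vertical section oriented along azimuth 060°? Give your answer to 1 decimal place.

Let the plane be z = a·easting + b·northing + c.
TP-B−TP-A: −572a + 198b = 492;  TP-C−TP-A: −385a + 208b = 356.1.
Solving gives a = −0.74459, b = 0.33381.
Unit vector along 060° is (sin 60°, cos 60°) = (0.8660, 0.5000).
Slope in that direction = a·(0.8660) + b·(0.5000) = −0.47793.
Apparent dip = arctan|0.47793| = 25.5° (true dip is 39.2°, so apparent ≤ true as expected).

25.5°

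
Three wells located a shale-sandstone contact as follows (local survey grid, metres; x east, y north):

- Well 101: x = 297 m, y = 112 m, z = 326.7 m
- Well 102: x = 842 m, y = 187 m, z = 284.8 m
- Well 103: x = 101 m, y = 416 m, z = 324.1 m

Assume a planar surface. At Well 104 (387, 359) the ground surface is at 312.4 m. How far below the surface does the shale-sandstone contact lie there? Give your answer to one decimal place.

5.1 m

Let the plane be z = a·x + b·y + c.
Well 102−Well 101: 545a + 75b = −41.9;  Well 103−Well 101: −196a + 304b = −2.6.
Solving gives a = −0.06953, b = −0.05338.
Then c = 326.7 − a·297 − b·112 = 353.33.
At (387, 359): z_contact = −26.91 − 19.16 + 353.33 = 307.26 m.
Depth below ground = 312.4 − 307.26 = 5.1 m.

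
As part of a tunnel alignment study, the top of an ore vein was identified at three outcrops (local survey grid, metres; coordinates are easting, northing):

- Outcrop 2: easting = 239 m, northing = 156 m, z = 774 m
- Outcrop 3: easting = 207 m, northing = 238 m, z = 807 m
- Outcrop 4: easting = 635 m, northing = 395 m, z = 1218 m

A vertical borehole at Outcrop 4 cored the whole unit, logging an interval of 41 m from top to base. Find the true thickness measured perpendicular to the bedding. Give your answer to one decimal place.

29.2 m

Two edge vectors: Outcrop 2→Outcrop 3 = (-32, 82, 33), Outcrop 2→Outcrop 4 = (396, 239, 444).
Normal n = (Outcrop 2→Outcrop 3) × (Outcrop 2→Outcrop 4) = (28521, 27276, -40120).
So ∂z/∂easting = −n_x/n_z = 0.71089 and ∂z/∂northing = −n_y/n_z = 0.67986.
|∇z| = √(a²+b²) = 0.98366, so dip δ = arctan(0.98366) = 44.53°.
True thickness = vertical thickness × cos δ = 41 × cos 44.53° = 29.2 m.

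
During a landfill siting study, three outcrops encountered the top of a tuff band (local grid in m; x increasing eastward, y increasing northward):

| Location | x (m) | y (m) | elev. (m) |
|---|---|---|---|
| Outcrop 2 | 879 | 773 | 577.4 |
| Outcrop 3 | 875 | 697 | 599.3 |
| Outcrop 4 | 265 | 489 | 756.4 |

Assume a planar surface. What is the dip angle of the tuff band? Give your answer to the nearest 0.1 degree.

Let the plane be z = a·x + b·y + c.
Outcrop 3−Outcrop 2: −4a − 76b = 21.9;  Outcrop 4−Outcrop 2: −614a − 284b = 179.
Solving gives a = −0.16219, b = −0.27962.
Gradient magnitude |∇z| = √(a² + b²) = √(0.02631 + 0.07819) = 0.32326.
True dip = arctan(0.32326) = 17.9°, dipping toward NNE (azimuth ≈ 030°).

17.9°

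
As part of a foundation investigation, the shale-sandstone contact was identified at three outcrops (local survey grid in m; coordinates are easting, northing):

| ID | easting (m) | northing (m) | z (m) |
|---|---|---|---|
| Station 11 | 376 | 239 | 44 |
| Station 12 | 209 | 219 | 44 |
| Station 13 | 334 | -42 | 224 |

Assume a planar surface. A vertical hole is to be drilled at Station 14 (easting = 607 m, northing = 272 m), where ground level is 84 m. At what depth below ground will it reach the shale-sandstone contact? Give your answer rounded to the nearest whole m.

43 m

Let the plane be z = a·easting + b·northing + c.
Station 12−Station 11: −167a − 20b = 0;  Station 13−Station 11: −42a − 281b = 180.
Solving gives a = 0.07811, b = −0.65224.
Then c = 44 − a·376 − b·239 = 170.52.
At (607, 272): z_contact = 47.4 − 177.4 + 170.52 = 40.5 m.
Depth below ground = 84 − 40.5 = 43 m.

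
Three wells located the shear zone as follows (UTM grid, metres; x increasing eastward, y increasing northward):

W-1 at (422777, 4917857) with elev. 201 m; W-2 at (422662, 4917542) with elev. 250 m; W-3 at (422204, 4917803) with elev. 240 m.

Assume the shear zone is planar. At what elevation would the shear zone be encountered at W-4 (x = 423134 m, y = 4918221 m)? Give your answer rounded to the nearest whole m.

132 m

Let the plane be z = a·x + b·y + c.
W-2−W-1: −115a − 315b = 49;  W-3−W-1: −573a − 54b = 39.
Solving gives a = −0.05530596, b = −0.13536449.
Then c = 201 − a·422777 − b·4917857 = 689286.29.
At (423134, 4918221): z = −23401.8 − 665752.5 + 689286.29 = 132.0 m.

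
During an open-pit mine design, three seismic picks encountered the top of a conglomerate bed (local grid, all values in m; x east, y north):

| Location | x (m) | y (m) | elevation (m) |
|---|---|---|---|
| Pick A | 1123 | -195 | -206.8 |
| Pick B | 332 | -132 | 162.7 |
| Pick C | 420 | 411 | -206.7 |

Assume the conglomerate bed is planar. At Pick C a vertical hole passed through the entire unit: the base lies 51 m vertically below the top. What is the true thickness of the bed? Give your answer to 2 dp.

Let the plane be z = a·x + b·y + c.
Pick B−Pick A: −791a + 63b = 369.5;  Pick C−Pick A: −703a + 606b = 0.1.
Solving gives a = −0.51467, b = −0.59689.
|∇z| = √(a²+b²) = 0.78814, so dip δ = arctan(0.78814) = 38.24°.
True thickness = vertical thickness × cos δ = 51 × cos 38.24° = 40.06 m.

40.06 m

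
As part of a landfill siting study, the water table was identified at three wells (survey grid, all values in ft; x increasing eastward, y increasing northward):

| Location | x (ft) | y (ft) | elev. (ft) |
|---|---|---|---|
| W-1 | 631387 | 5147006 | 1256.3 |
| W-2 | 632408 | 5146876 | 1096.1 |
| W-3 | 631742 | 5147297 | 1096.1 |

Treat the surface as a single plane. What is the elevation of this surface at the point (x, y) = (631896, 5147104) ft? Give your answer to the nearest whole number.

1126 ft

Two edge vectors: W-1→W-2 = (1021, -130, -160.2), W-1→W-3 = (355, 291, -160.2).
Normal n = (W-1→W-2) × (W-1→W-3) = (67444.2, 106693.2, 343261).
So ∂z/∂x = −n_x/n_z = −0.19648081 and ∂z/∂y = −n_y/n_z = −0.31082238.
Intercept c from W-1: 1256.3 + 124055.43 + 1599804.64 = 1725116.37.
At (631896, 5147104): z = −124155.4 − 1599835.1 + 1725116.37 = 1125.8 ft.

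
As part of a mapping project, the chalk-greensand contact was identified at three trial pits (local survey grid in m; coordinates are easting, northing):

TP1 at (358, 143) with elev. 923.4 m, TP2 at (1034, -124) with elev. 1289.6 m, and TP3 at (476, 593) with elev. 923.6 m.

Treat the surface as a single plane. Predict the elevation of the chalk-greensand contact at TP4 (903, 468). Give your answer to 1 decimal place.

1149.3 m

Let the plane be z = a·easting + b·northing + c.
TP2−TP1: 676a − 267b = 366.2;  TP3−TP1: 118a + 450b = 0.2.
Solving gives a = 0.491035, b = −0.128316.
Then c = 923.4 − a·358 − b·143 = 765.96.
At (903, 468): z = 443.4 − 60.1 + 765.96 = 1149.3 m.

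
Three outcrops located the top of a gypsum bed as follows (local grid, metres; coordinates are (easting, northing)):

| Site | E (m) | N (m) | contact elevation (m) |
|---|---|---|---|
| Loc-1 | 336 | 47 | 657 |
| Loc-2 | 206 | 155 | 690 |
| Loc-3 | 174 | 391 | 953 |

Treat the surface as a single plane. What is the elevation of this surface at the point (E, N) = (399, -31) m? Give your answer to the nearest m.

610 m

Two edge vectors: Loc-1→Loc-2 = (-130, 108, 33), Loc-1→Loc-3 = (-162, 344, 296).
Normal n = (Loc-1→Loc-2) × (Loc-1→Loc-3) = (20616, 33134, -27224).
So ∂z/∂E = −n_x/n_z = 0.75727 and ∂z/∂N = −n_y/n_z = 1.21709.
Intercept c from Loc-1: 657 − 254.44 − 57.20 = 345.35.
At (399, -31): z = 302.2 − 37.7 + 345.35 = 609.8 m.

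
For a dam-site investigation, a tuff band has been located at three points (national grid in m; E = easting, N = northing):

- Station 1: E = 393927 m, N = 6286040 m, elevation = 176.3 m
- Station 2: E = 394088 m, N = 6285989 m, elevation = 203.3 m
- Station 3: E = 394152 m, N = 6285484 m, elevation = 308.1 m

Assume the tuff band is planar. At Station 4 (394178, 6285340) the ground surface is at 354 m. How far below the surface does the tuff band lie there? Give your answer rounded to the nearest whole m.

Let the plane be z = a·E + b·N + c.
Station 2−Station 1: 161a − 51b = 27;  Station 3−Station 1: 225a − 556b = 131.8.
Solving gives a = 0.10622878, b = −0.19406210.
Then c = 176.3 − a·393927 − b·6286040 = 1178212.01.
At (394178, 6285340): z_contact = 41873.0 − 1219746.3 + 1178212.01 = 338.8 m.
Depth below ground = 354 − 338.8 = 15 m.

15 m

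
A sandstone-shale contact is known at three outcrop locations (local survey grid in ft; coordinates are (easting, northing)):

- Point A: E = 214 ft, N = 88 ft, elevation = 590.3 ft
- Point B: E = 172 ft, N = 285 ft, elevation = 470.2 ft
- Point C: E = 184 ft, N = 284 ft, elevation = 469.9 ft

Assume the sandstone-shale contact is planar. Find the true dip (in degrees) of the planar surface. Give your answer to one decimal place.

32.2°

Two edge vectors: Point A→Point B = (-42, 197, -120.1), Point A→Point C = (-30, 196, -120.4).
Normal n = (Point A→Point B) × (Point A→Point C) = (-179.2, -1453.8, -2322).
So ∂z/∂E = −n_x/n_z = −0.07717 and ∂z/∂N = −n_y/n_z = −0.62610.
Gradient magnitude |∇z| = √(a² + b²) = √(0.00596 + 0.39200) = 0.63084.
True dip = arctan(0.63084) = 32.2°, dipping toward N (azimuth ≈ 007°).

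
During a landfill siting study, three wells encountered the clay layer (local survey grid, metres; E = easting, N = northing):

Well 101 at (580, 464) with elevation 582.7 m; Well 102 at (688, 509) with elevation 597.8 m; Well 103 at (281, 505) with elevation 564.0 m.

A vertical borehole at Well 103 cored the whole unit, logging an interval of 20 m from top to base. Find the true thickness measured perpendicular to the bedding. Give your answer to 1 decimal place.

19.7 m

Two edge vectors: Well 101→Well 102 = (108, 45, 15.1), Well 101→Well 103 = (-299, 41, -18.7).
Normal n = (Well 101→Well 102) × (Well 101→Well 103) = (-1460.6, -2495.3, 17883).
So ∂z/∂E = −n_x/n_z = 0.08168 and ∂z/∂N = −n_y/n_z = 0.13953.
|∇z| = √(a²+b²) = 0.16168, so dip δ = arctan(0.16168) = 9.18°.
True thickness = vertical thickness × cos δ = 20 × cos 9.18° = 19.7 m.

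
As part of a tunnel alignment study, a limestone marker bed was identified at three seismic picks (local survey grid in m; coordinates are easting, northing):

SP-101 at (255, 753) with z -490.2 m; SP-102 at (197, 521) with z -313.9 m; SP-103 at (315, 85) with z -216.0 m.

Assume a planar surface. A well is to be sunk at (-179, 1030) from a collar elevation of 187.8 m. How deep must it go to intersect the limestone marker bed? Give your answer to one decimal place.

371.0 m

Let the plane be z = a·easting + b·northing + c.
SP-102−SP-101: −58a − 232b = 176.3;  SP-103−SP-101: 60a − 668b = 274.2.
Solving gives a = −1.028293, b = −0.502841.
Then c = -490.2 − a·255 − b·753 = 150.65.
At (-179, 1030): z_contact = 184.06 − 517.93 + 150.65 = -183.21 m.
Depth below ground = 187.8 − (-183.21) = 371.0 m.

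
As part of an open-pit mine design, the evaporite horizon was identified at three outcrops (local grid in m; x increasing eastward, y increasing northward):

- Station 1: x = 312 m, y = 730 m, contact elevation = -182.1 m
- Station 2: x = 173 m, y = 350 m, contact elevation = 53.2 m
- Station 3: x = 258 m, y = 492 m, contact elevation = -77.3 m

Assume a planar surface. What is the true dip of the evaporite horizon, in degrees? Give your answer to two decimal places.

52.35°

Let the plane be z = a·x + b·y + c.
Station 2−Station 1: −139a − 380b = 235.3;  Station 3−Station 1: −54a − 238b = 104.8.
Solving gives a = −1.28780, b = −0.14815.
Gradient magnitude |∇z| = √(a² + b²) = √(1.65844 + 0.02195) = 1.29630.
True dip = arctan(1.29630) = 52.35°, dipping toward E (azimuth ≈ 083°).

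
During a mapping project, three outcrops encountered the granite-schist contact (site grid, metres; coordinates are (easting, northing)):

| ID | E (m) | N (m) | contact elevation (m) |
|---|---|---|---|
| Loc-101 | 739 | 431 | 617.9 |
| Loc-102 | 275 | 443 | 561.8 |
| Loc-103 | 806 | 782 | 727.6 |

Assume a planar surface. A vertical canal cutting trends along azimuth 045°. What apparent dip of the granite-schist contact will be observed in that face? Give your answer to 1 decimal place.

16.4°

Let the plane be z = a·E + b·N + c.
Loc-102−Loc-101: −464a + 12b = −56.1;  Loc-103−Loc-101: 67a + 351b = 109.7.
Solving gives a = 0.12835, b = 0.28803.
Unit vector along 045° is (sin 45°, cos 45°) = (0.7071, 0.7071).
Slope in that direction = a·(0.7071) + b·(0.7071) = 0.29443.
Apparent dip = arctan|0.29443| = 16.4° (true dip is 17.5°, so apparent ≤ true as expected).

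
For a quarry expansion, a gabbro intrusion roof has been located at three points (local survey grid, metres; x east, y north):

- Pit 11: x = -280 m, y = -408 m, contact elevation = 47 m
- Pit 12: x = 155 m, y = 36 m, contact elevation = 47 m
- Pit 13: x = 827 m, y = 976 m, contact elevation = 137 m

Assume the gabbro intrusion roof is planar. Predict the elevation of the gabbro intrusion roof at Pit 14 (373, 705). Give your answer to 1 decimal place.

Let the plane be z = a·x + b·y + c.
Pit 12−Pit 11: 435a + 444b = 0;  Pit 13−Pit 11: 1107a + 1384b = 90.
Solving gives a = −0.36152, b = 0.35420.
Then c = 47 − a·-280 − b·-408 = 90.29.
At (373, 705): z = −134.8 + 249.7 + 90.29 = 205.1 m.

205.1 m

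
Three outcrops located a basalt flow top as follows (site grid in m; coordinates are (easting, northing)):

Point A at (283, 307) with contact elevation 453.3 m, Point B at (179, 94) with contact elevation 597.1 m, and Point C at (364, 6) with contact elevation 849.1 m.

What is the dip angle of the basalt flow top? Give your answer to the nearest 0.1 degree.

54.0°

Two edge vectors: Point A→Point B = (-104, -213, 143.8), Point A→Point C = (81, -301, 395.8).
Normal n = (Point A→Point B) × (Point A→Point C) = (-41021.6, 52811, 48557).
So ∂z/∂E = −n_x/n_z = 0.84481 and ∂z/∂N = −n_y/n_z = −1.08761.
Gradient magnitude |∇z| = √(a² + b²) = √(0.71371 + 1.18289) = 1.37717.
True dip = arctan(1.37717) = 54.0°, dipping toward NW (azimuth ≈ 322°).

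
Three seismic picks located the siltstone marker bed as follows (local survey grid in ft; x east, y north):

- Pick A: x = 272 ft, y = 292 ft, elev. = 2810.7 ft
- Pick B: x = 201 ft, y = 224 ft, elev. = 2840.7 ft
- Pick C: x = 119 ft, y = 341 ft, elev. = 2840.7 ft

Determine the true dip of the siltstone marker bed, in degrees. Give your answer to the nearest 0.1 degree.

17.2°

Two edge vectors: Pick A→Pick B = (-71, -68, 30), Pick A→Pick C = (-153, 49, 30).
Normal n = (Pick A→Pick B) × (Pick A→Pick C) = (-3510, -2460, -13883).
So ∂z/∂x = −n_x/n_z = −0.25283 and ∂z/∂y = −n_y/n_z = −0.17720.
Gradient magnitude |∇z| = √(a² + b²) = √(0.06392 + 0.03140) = 0.30874.
True dip = arctan(0.30874) = 17.2°, dipping toward NE (azimuth ≈ 055°).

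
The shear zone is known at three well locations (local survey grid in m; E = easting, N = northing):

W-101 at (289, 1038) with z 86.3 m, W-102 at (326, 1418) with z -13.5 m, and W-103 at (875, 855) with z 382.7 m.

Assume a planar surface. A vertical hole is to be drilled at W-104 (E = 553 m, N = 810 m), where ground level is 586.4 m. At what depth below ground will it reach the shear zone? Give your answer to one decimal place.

322.5 m

Two edge vectors: W-101→W-102 = (37, 380, -99.8), W-101→W-103 = (586, -183, 296.4).
Normal n = (W-101→W-102) × (W-101→W-103) = (94368.6, -69449.6, -229451).
So ∂z/∂E = −n_x/n_z = 0.411280 and ∂z/∂N = −n_y/n_z = −0.302677.
Intercept c from W-101: 86.3 − 118.86 + 314.18 = 281.62.
At (553, 810): z_contact = 227.44 − 245.17 + 281.62 = 263.89 m.
Depth below ground = 586.4 − 263.89 = 322.5 m.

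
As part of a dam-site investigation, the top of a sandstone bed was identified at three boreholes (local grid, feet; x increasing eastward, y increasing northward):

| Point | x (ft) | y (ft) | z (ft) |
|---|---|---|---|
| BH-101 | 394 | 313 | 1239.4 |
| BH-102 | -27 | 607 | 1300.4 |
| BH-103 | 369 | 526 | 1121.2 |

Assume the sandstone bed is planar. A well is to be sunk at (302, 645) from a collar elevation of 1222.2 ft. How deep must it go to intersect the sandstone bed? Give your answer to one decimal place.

136.3 ft

Two edge vectors: BH-101→BH-102 = (-421, 294, 61), BH-101→BH-103 = (-25, 213, -118.2).
Normal n = (BH-101→BH-102) × (BH-101→BH-103) = (-47743.8, -51287.2, -82323).
So ∂z/∂x = −n_x/n_z = −0.57996 and ∂z/∂y = −n_y/n_z = −0.62300.
Intercept c from BH-101: 1239.4 + 228.50 + 195.00 = 1662.90.
At (302, 645): z_contact = −175.15 − 401.83 + 1662.90 = 1085.92 ft.
Depth below ground = 1222.2 − 1085.92 = 136.3 ft.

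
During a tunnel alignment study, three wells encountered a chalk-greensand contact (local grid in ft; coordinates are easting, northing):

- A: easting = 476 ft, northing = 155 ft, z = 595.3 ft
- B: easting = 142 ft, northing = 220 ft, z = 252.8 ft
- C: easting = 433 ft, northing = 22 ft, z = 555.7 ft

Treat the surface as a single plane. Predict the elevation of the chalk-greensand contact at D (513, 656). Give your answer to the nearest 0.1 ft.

Let the plane be z = a·easting + b·northing + c.
B−A: −334a + 65b = −342.5;  C−A: −43a − 133b = −39.6.
Solving gives a = 1.01926, b = −0.03179.
Then c = 595.3 − a·476 − b·155 = 115.06.
At (513, 656): z = 522.9 − 20.9 + 115.06 = 617.1 ft.

617.1 ft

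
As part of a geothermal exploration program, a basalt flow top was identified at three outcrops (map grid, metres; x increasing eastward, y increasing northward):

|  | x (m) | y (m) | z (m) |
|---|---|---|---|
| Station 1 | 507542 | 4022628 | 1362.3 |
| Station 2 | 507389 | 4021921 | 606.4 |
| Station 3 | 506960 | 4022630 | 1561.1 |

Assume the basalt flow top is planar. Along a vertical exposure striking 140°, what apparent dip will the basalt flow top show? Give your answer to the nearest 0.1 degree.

47.5°

Two edge vectors: Station 1→Station 2 = (-153, -707, -755.9), Station 1→Station 3 = (-582, 2, 198.8).
Normal n = (Station 1→Station 2) × (Station 1→Station 3) = (-139039.8, 470350.2, -411780).
So ∂z/∂x = −n_x/n_z = −0.33766 and ∂z/∂y = −n_y/n_z = 1.14224.
Unit vector along 140° is (sin 140°, cos 140°) = (0.6428, -0.7660).
Slope in that direction = a·(0.6428) + b·(-0.7660) = −1.09204.
Apparent dip = arctan|1.09204| = 47.5° (true dip is 50.0°, so apparent ≤ true as expected).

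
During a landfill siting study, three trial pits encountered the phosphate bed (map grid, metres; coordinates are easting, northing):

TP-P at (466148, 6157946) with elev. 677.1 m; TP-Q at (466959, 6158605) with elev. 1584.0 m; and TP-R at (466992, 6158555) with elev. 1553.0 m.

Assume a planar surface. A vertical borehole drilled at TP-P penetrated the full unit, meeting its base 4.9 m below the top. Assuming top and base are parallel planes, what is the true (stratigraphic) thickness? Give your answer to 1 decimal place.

Two edge vectors: TP-P→TP-Q = (811, 659, 906.9), TP-P→TP-R = (844, 609, 875.9).
Normal n = (TP-P→TP-Q) × (TP-P→TP-R) = (24916, 55068.7, -62297).
So ∂z/∂easting = −n_x/n_z = 0.39996 and ∂z/∂northing = −n_y/n_z = 0.88397.
|∇z| = √(a²+b²) = 0.97024, so dip δ = arctan(0.97024) = 44.13°.
True thickness = vertical thickness × cos δ = 4.9 × cos 44.13° = 3.5 m.

3.5 m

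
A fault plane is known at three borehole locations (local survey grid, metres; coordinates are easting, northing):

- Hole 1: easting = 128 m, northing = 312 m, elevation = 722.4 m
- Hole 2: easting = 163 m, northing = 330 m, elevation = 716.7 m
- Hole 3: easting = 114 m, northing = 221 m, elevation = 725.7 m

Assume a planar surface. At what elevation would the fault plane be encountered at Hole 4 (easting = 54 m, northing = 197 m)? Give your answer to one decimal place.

Two edge vectors: Hole 1→Hole 2 = (35, 18, -5.7), Hole 1→Hole 3 = (-14, -91, 3.3).
Normal n = (Hole 1→Hole 2) × (Hole 1→Hole 3) = (-459.3, -35.7, -2933).
So ∂z/∂easting = −n_x/n_z = −0.15660 and ∂z/∂northing = −n_y/n_z = −0.01217.
Intercept c from Hole 1: 722.4 + 20.04 + 3.80 = 746.24.
At (54, 197): z = −8.5 − 2.4 + 746.24 = 735.4 m.

735.4 m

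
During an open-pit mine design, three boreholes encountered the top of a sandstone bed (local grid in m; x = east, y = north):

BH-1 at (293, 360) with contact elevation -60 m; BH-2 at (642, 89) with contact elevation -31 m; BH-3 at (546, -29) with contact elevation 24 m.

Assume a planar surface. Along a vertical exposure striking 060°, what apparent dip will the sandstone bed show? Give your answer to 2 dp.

Let the plane be z = a·x + b·y + c.
BH-2−BH-1: 349a − 271b = 29;  BH-3−BH-1: 253a − 389b = 84.
Solving gives a = −0.17088, b = −0.32708.
Unit vector along 060° is (sin 60°, cos 60°) = (0.8660, 0.5000).
Slope in that direction = a·(0.8660) + b·(0.5000) = −0.31153.
Apparent dip = arctan|0.31153| = 17.30° (true dip is 20.3°, so apparent ≤ true as expected).

17.30°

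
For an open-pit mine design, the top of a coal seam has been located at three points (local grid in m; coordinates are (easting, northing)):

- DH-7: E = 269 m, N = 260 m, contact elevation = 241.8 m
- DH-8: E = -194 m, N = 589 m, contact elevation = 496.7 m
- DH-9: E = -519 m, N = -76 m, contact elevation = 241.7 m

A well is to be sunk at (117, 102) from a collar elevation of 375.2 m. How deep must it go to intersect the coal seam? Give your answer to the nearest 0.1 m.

178.6 m

Let the plane be z = a·E + b·N + c.
DH-8−DH-7: −463a + 329b = 254.9;  DH-9−DH-7: −788a − 336b = −0.1.
Solving gives a = −0.20639, b = 0.48432.
Then c = 241.8 − a·269 − b·260 = 171.39.
At (117, 102): z_contact = −24.15 + 49.40 + 171.39 = 196.65 m.
Depth below ground = 375.2 − 196.65 = 178.6 m.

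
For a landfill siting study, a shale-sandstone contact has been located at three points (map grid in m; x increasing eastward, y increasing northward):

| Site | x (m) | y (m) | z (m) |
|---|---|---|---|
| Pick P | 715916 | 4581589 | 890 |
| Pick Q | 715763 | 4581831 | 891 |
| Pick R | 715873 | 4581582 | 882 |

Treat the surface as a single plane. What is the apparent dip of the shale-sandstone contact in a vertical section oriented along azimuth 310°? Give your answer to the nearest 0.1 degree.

Let the plane be z = a·x + b·y + c.
Pick Q−Pick P: −153a + 242b = 1;  Pick R−Pick P: −43a − 7b = −8.
Solving gives a = 0.16808, b = 0.11039.
Unit vector along 310° is (sin 310°, cos 310°) = (-0.7660, 0.6428).
Slope in that direction = a·(-0.7660) + b·(0.6428) = −0.05779.
Apparent dip = arctan|0.05779| = 3.3° (true dip is 11.4°, so apparent ≤ true as expected).

3.3°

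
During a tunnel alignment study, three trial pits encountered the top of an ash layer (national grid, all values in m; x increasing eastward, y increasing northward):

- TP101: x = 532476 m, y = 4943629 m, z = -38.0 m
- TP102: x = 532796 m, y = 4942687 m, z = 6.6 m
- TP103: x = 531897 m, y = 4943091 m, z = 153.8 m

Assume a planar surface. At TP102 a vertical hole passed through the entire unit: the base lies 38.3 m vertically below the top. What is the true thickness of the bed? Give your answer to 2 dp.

Two edge vectors: TP101→TP102 = (320, -942, 44.6), TP101→TP103 = (-579, -538, 191.8).
Normal n = (TP101→TP102) × (TP101→TP103) = (-156680.8, -87199.4, -717578).
So ∂z/∂x = −n_x/n_z = −0.21835 and ∂z/∂y = −n_y/n_z = −0.12152.
|∇z| = √(a²+b²) = 0.24988, so dip δ = arctan(0.24988) = 14.03°.
True thickness = vertical thickness × cos δ = 38.3 × cos 14.03° = 37.16 m.

37.16 m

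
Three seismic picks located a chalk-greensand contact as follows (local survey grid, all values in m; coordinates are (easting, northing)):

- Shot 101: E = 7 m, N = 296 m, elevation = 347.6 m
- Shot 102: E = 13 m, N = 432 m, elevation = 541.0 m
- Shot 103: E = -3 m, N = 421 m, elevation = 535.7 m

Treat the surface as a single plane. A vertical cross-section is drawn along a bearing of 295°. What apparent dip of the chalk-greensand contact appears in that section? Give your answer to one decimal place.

Let the plane be z = a·E + b·N + c.
Shot 102−Shot 101: 6a + 136b = 193.4;  Shot 103−Shot 101: −10a + 125b = 188.1.
Solving gives a = −0.66664, b = 1.45147.
Unit vector along 295° is (sin 295°, cos 295°) = (-0.9063, 0.4226).
Slope in that direction = a·(-0.9063) + b·(0.4226) = 1.21759.
Apparent dip = arctan|1.21759| = 50.6° (true dip is 58.0°, so apparent ≤ true as expected).

50.6°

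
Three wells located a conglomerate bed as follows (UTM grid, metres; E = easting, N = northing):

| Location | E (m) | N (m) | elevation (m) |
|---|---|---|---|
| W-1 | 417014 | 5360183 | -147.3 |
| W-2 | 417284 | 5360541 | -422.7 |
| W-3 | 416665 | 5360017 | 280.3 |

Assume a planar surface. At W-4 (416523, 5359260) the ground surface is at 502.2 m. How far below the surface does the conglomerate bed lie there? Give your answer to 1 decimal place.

Let the plane be z = a·E + b·N + c.
W-2−W-1: 270a + 358b = −275.4;  W-3−W-1: −349a − 166b = 427.6.
Solving gives a = −1.340011482, b = 0.241349442.
Then c = -147.3 − a·417014 − b·5360183 = −735020.93.
At (416523, 5359260): z_contact = −558145.60 + 1293454.41 − 735020.93 = 287.88 m.
Depth below ground = 502.2 − 287.88 = 214.3 m.

214.3 m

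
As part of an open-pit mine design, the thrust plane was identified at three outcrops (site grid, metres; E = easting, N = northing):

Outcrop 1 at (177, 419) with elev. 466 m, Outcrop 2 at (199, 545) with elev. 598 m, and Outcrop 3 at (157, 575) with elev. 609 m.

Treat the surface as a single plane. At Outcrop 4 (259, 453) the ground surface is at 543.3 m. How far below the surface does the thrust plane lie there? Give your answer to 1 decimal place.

Two edge vectors: Outcrop 1→Outcrop 2 = (22, 126, 132), Outcrop 1→Outcrop 3 = (-20, 156, 143).
Normal n = (Outcrop 1→Outcrop 2) × (Outcrop 1→Outcrop 3) = (-2574, -5786, 5952).
So ∂z/∂E = −n_x/n_z = 0.43246 and ∂z/∂N = −n_y/n_z = 0.97211.
Intercept c from Outcrop 1: 466 − 76.55 − 407.31 = −17.86.
At (259, 453): z_contact = 112.01 + 440.37 − 17.86 = 534.51 m.
Depth below ground = 543.3 − 534.51 = 8.8 m.

8.8 m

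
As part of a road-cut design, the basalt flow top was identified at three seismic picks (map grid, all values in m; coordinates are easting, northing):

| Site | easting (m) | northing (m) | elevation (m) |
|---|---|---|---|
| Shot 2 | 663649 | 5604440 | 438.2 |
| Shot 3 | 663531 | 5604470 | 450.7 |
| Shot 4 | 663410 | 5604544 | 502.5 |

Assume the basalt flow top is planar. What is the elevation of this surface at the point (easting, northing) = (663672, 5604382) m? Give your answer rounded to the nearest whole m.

Let the plane be z = a·easting + b·northing + c.
Shot 3−Shot 2: −118a + 30b = 12.5;  Shot 4−Shot 2: −239a + 104b = 64.3.
Solving gives a = 0.12328499, b = 0.90158761.
Then c = 438.2 − a·663649 − b·5604440 = −5134273.44.
At (663672, 5604382): z = 81820.8 + 5052841.4 − 5134273.44 = 388.7 m.

389 m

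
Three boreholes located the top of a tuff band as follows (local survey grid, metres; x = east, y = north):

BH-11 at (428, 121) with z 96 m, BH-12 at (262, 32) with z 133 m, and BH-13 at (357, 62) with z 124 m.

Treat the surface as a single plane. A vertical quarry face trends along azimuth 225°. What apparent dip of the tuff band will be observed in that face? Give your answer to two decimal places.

19.21°

Two edge vectors: BH-11→BH-12 = (-166, -89, 37), BH-11→BH-13 = (-71, -59, 28).
Normal n = (BH-11→BH-12) × (BH-11→BH-13) = (-309, 2021, 3475).
So ∂z/∂x = −n_x/n_z = 0.08892 and ∂z/∂y = −n_y/n_z = −0.58158.
Unit vector along 225° is (sin 225°, cos 225°) = (-0.7071, -0.7071).
Slope in that direction = a·(-0.7071) + b·(-0.7071) = 0.34836.
Apparent dip = arctan|0.34836| = 19.21° (true dip is 30.5°, so apparent ≤ true as expected).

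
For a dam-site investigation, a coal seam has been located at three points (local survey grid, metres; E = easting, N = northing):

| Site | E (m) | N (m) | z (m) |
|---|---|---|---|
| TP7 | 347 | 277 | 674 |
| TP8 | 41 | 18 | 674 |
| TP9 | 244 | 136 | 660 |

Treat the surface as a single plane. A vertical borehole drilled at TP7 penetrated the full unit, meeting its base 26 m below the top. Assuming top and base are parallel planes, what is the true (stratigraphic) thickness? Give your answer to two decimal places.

Let the plane be z = a·E + b·N + c.
TP8−TP7: −306a − 259b = 0;  TP9−TP7: −103a − 141b = −14.
Solving gives a = −0.22017, b = 0.26013.
|∇z| = √(a²+b²) = 0.34079, so dip δ = arctan(0.34079) = 18.82°.
True thickness = vertical thickness × cos δ = 26 × cos 18.82° = 24.61 m.

24.61 m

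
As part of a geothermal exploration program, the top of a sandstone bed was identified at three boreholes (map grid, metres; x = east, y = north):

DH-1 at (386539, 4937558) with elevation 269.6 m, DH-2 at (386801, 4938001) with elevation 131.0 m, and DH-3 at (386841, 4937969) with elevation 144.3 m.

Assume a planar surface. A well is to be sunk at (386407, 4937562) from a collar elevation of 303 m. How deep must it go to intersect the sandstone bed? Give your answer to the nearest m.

Let the plane be z = a·x + b·y + c.
DH-2−DH-1: 262a + 443b = −138.6;  DH-3−DH-1: 302a + 411b = −125.3.
Solving gives a = 0.05580371, b = −0.34587036.
Then c = 269.6 − a·386539 − b·4937558 = 1686454.28.
At (386407, 4937562): z_contact = 21562.9 − 1707756.4 + 1686454.28 = 260.9 m.
Depth below ground = 303 − 260.9 = 42 m.

42 m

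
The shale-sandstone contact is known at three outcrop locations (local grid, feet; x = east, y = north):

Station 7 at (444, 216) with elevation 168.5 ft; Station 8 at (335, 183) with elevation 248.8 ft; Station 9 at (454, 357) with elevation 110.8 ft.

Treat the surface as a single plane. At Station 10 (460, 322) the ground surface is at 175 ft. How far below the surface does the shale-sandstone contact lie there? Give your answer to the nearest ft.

55 ft

Two edge vectors: Station 7→Station 8 = (-109, -33, 80.3), Station 7→Station 9 = (10, 141, -57.7).
Normal n = (Station 7→Station 8) × (Station 7→Station 9) = (-9418.2, -5486.3, -15039).
So ∂z/∂x = −n_x/n_z = −0.62625 and ∂z/∂y = −n_y/n_z = −0.36480.
Intercept c from Station 7: 168.5 + 278.06 + 78.80 = 525.35.
At (460, 322): z_contact = −288.1 − 117.5 + 525.35 = 119.8 ft.
Depth below ground = 175 − 119.8 = 55 ft.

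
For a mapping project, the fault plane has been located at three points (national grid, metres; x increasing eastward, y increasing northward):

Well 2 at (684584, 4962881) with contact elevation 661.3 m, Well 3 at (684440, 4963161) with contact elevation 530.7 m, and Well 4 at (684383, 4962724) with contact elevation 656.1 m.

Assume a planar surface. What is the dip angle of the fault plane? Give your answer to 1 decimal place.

23.1°

Let the plane be z = a·x + b·y + c.
Well 3−Well 2: −144a + 280b = −130.6;  Well 4−Well 2: −201a − 157b = −5.2.
Solving gives a = 0.27837, b = −0.32327.
Gradient magnitude |∇z| = √(a² + b²) = √(0.07749 + 0.10450) = 0.42660.
True dip = arctan(0.42660) = 23.1°, dipping toward NW (azimuth ≈ 319°).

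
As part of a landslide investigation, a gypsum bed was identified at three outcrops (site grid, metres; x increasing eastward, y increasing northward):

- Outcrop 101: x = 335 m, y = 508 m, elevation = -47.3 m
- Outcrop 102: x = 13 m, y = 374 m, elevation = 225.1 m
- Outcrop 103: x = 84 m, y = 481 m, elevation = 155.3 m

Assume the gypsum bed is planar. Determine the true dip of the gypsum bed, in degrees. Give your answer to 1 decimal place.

Two edge vectors: Outcrop 101→Outcrop 102 = (-322, -134, 272.4), Outcrop 101→Outcrop 103 = (-251, -27, 202.6).
Normal n = (Outcrop 101→Outcrop 102) × (Outcrop 101→Outcrop 103) = (-19793.6, -3135.2, -24940).
So ∂z/∂x = −n_x/n_z = −0.79365 and ∂z/∂y = −n_y/n_z = −0.12571.
Gradient magnitude |∇z| = √(a² + b²) = √(0.62988 + 0.01580) = 0.80354.
True dip = arctan(0.80354) = 38.8°, dipping toward E (azimuth ≈ 081°).

38.8°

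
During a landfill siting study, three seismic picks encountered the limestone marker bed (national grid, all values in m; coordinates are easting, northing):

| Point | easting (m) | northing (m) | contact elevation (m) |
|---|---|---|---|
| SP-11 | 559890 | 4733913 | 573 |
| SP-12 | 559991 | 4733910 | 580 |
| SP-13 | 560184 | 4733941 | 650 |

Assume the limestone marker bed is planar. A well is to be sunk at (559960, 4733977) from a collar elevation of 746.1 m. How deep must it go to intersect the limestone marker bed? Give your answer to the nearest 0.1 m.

66.4 m

Two edge vectors: SP-11→SP-12 = (101, -3, 7), SP-11→SP-13 = (294, 28, 77).
Normal n = (SP-11→SP-12) × (SP-11→SP-13) = (-427, -5719, 3710).
So ∂z/∂easting = −n_x/n_z = 0.115094340 and ∂z/∂northing = −n_y/n_z = 1.541509434.
Intercept c from SP-11: 573 − 64440.17 − 7297371.55 = −7361238.72.
At (559960, 4733977): z_contact = 64448.23 + 7297470.21 − 7361238.72 = 679.71 m.
Depth below ground = 746.1 − 679.71 = 66.4 m.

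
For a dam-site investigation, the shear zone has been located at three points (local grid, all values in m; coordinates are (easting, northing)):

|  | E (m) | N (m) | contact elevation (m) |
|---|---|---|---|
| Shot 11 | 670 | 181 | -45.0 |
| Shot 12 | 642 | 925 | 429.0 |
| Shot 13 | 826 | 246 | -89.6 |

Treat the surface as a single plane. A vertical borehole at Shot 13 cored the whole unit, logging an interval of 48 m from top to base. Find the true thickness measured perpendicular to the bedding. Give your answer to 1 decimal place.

Let the plane be z = a·E + b·N + c.
Shot 12−Shot 11: −28a + 744b = 474;  Shot 13−Shot 11: 156a + 65b = −44.6.
Solving gives a = −0.54284, b = 0.61667.
|∇z| = √(a²+b²) = 0.82156, so dip δ = arctan(0.82156) = 39.41°.
True thickness = vertical thickness × cos δ = 48 × cos 39.41° = 37.1 m.

37.1 m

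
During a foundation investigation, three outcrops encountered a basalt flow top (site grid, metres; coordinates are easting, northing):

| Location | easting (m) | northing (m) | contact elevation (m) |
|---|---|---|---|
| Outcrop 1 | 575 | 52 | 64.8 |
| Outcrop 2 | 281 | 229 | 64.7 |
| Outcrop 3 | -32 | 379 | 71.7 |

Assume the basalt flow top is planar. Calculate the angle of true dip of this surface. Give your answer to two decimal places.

Two edge vectors: Outcrop 1→Outcrop 2 = (-294, 177, -0.1), Outcrop 1→Outcrop 3 = (-607, 327, 6.9).
Normal n = (Outcrop 1→Outcrop 2) × (Outcrop 1→Outcrop 3) = (1254, 2089.3, 11301).
So ∂z/∂easting = −n_x/n_z = −0.11096 and ∂z/∂northing = −n_y/n_z = −0.18488.
Gradient magnitude |∇z| = √(a² + b²) = √(0.01231 + 0.03418) = 0.21562.
True dip = arctan(0.21562) = 12.17°, dipping toward NNE (azimuth ≈ 031°).

12.17°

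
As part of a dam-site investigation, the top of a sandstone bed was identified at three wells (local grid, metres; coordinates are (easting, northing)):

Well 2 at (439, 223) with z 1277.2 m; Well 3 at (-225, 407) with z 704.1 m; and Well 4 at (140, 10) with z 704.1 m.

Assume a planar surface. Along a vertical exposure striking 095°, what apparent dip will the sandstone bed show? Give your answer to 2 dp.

46.69°

Let the plane be z = a·E + b·N + c.
Well 3−Well 2: −664a + 184b = −573.1;  Well 4−Well 2: −299a − 213b = −573.1.
Solving gives a = 1.15817, b = 1.06482.
Unit vector along 095° is (sin 95°, cos 95°) = (0.9962, -0.0872).
Slope in that direction = a·(0.9962) + b·(-0.0872) = 1.06096.
Apparent dip = arctan|1.06096| = 46.69° (true dip is 57.6°, so apparent ≤ true as expected).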